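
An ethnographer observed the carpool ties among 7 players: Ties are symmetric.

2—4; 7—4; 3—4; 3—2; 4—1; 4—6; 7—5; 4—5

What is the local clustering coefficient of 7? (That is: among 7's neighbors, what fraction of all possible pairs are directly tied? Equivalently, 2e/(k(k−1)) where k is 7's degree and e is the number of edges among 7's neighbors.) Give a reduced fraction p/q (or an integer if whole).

7's neighbors: 4 and 5 (k = 2).
Possible neighbor pairs: C(2,2) = 1. Edges among them: 4–5 → e = 1.
Clustering(7) = 1/1.

1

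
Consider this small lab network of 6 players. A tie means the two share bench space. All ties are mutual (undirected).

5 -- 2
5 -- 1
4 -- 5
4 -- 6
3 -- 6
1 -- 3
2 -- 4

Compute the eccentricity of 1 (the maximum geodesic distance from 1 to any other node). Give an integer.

2

Distances from 1: 2:2, 3:1, 4:2, 5:1, 6:2.
The largest is 2 (to 4, 2, and 6), so the eccentricity of 1 is 2.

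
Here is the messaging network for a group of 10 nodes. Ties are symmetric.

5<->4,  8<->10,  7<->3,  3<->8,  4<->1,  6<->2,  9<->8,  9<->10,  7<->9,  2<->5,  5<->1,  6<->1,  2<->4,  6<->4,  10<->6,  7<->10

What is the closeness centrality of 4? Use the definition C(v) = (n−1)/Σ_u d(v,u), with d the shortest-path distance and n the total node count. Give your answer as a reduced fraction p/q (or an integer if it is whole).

9/19

Distances from 4: 1:1, 2:1, 3:4, 5:1, 6:1, 7:3, 8:3, 9:3, 10:2. Sum = 19.
n = 10, so closeness = 9/19.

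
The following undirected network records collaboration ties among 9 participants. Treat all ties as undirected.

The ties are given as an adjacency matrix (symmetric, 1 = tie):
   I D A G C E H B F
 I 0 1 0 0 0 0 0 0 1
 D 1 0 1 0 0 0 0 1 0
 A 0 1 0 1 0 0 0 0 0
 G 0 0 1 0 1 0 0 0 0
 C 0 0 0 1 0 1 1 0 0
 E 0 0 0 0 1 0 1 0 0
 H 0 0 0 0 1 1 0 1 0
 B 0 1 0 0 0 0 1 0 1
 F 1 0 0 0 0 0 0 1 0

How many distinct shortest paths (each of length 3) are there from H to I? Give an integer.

2

The shortest distance is 3. The length-3 paths are: H–B–F–I; H–B–D–I.
That gives 2 distinct shortest paths.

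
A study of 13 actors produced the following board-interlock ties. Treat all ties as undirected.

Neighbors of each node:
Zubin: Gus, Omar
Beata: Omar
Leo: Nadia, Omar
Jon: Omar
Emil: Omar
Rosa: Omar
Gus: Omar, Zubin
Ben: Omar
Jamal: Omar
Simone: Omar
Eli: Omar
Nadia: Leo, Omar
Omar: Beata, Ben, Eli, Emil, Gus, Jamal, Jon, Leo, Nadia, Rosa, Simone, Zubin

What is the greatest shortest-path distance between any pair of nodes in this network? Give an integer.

2

Eccentricity of each node (its greatest distance to any other): Beata:2, Ben:2, Eli:2, Emil:2, Gus:2, Jamal:2, Jon:2, Leo:2, Nadia:2, Omar:1, Rosa:2, Simone:2, Zubin:2.
The maximum eccentricity is 2, realized for instance by the pair Gus–Leo via Gus – Omar – Leo. So the diameter is 2.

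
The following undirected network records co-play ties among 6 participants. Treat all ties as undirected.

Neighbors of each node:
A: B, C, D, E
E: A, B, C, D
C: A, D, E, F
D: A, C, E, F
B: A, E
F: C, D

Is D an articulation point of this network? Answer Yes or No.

No

Even without D, every remaining node can still reach every other (the residual graph is connected), so D is not a cut vertex.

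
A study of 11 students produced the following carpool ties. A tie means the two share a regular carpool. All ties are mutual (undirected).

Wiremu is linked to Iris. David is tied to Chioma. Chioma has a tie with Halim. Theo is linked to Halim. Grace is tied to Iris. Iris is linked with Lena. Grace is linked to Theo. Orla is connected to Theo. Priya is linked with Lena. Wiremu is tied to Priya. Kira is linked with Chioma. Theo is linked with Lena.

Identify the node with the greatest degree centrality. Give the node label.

Degrees — Chioma:3, David:1, Grace:2, Halim:2, Iris:3, Kira:1, Lena:3, Orla:1, Priya:2, Theo:4, Wiremu:2.
The maximum is 4, attained only by Theo.

Theo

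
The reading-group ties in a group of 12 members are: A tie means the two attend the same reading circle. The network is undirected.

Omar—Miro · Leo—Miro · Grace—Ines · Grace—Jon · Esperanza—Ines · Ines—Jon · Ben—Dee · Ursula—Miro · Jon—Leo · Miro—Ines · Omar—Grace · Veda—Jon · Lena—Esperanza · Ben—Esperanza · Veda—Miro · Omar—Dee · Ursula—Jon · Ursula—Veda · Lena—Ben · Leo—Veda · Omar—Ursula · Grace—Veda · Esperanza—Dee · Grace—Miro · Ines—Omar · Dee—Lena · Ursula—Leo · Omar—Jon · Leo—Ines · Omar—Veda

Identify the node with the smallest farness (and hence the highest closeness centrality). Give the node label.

Omar

Farness (sum of distances to all others) for each node — Ben:25, Dee:19, Esperanza:20, Grace:19, Ines:16, Jon:18, Lena:25, Leo:20, Miro:18, Omar:15, Ursula:20, Veda:19.
The smallest farness is 15, for Omar, so Omar has the highest closeness.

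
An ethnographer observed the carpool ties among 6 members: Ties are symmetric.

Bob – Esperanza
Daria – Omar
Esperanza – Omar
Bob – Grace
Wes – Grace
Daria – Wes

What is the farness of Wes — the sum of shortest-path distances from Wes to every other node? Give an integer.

Distances from Wes: Bob:2, Daria:1, Esperanza:3, Grace:1, Omar:2.
Sum = 2 + 1 + 3 + 1 + 2 = 9.

9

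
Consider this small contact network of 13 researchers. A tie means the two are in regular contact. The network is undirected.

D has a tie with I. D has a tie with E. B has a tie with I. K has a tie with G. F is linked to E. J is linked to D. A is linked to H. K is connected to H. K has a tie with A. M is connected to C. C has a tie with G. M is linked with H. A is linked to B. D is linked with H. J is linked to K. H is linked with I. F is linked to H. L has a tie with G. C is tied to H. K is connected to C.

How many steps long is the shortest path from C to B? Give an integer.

3

One shortest route is C – H – I – B, which uses 3 edges, and at distance 2 from C we only reach {A, D, F, I, J, L}, which does not include B. So d(C,B) = 3.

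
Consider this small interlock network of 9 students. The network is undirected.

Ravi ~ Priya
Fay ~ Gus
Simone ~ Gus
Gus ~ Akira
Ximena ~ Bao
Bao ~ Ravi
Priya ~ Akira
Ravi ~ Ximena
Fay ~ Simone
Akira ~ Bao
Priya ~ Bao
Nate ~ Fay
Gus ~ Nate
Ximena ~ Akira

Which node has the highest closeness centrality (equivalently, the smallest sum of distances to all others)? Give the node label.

Akira

Farness (sum of distances to all others) for each node — Akira:12, Bao:15, Fay:18, Gus:13, Nate:19, Priya:16, Ravi:20, Simone:19, Ximena:16.
The smallest farness is 12, for Akira, so Akira has the highest closeness.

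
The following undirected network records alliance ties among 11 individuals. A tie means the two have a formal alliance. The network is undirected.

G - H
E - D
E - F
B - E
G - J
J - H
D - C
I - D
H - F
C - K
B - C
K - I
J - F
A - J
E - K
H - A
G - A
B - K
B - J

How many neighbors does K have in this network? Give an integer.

K is directly tied to B, C, E, and I. That is 4 neighbors, so the degree of K is 4.

4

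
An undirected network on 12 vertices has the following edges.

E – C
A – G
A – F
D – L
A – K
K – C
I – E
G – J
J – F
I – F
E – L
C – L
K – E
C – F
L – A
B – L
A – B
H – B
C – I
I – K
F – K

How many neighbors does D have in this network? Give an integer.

D is directly tied to L. That is 1 neighbor, so the degree of D is 1.

1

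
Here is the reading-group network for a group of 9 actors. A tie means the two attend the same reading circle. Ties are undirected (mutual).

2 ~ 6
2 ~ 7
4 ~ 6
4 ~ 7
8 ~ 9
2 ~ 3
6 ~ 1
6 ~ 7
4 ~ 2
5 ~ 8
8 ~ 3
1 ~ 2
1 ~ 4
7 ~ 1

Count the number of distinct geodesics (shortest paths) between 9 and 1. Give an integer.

1

The shortest distance is 4, and the only length-4 path is 9–8–3–2–1. So there is exactly 1 shortest path.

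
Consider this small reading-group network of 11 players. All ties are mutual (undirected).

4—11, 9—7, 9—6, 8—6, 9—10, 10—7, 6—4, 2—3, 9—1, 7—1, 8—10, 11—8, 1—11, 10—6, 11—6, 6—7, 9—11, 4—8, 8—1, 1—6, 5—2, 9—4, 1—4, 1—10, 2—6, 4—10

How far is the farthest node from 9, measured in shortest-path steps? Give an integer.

Distances from 9: 1:1, 2:2, 3:3, 4:1, 5:3, 6:1, 7:1, 8:2, 10:1, 11:1.
The largest is 3 (to 5 and 3), so the eccentricity of 9 is 3.

3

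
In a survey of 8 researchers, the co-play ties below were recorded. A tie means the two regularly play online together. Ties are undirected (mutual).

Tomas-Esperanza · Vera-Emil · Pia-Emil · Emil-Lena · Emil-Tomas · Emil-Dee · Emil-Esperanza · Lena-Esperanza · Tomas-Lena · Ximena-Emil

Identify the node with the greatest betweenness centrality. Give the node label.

Unnormalized betweenness of each node: Dee:0, Emil:18, Esperanza:0, Lena:0, Pia:0, Tomas:0, Vera:0, Ximena:0.
Emil has the largest value, 18, making it the main broker — the node through which the most shortest paths run.

Emil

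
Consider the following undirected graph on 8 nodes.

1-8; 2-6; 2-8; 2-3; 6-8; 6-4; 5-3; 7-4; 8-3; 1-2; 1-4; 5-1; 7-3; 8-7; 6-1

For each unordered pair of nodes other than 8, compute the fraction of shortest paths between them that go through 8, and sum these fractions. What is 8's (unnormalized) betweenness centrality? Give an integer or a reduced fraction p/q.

Pairs whose geodesics pass through 8 — 3–1: 1/3; 3–6: 1/2; 7–1: 1/2; 7–2: 1/2; 7–6: 1/2.
All other pairs contribute 0.
Summing the contributions gives betweenness(8) = 7/3.

7/3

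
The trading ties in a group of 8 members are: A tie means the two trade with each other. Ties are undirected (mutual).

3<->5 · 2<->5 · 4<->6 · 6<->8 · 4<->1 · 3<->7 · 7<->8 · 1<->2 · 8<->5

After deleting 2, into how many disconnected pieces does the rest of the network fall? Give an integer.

2's neighbors (1 and 5) remain reachable from one another through other ties, so the rest of the network stays in one piece.

1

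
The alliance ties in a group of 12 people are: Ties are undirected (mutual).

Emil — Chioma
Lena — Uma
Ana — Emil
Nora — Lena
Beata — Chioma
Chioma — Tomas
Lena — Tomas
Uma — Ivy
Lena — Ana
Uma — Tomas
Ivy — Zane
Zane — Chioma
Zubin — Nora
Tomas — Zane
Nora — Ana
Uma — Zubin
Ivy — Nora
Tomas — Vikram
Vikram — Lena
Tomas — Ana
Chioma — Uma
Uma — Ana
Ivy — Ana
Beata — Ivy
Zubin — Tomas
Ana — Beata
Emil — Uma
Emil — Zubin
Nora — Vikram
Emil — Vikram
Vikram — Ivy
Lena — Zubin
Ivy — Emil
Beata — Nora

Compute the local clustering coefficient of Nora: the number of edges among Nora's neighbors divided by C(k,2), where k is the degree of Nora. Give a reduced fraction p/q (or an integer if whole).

Nora's neighbors: Ana, Beata, Ivy, Lena, Vikram, and Zubin (k = 6).
Possible neighbor pairs: C(6,2) = 15. Edges among them: Ana–Beata, Ana–Ivy, Ana–Lena, Beata–Ivy, Ivy–Vikram, Lena–Vikram, Lena–Zubin → e = 7.
Clustering(Nora) = 7/15.

7/15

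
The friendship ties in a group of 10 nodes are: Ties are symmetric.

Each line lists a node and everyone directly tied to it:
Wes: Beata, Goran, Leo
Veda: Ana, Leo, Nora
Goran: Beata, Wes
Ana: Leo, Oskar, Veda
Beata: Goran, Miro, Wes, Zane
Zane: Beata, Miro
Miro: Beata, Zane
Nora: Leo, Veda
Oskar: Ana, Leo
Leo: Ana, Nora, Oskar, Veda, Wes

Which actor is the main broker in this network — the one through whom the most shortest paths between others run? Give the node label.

Unnormalized betweenness of each node: Ana:1/2, Beata:14, Goran:0, Leo:22, Miro:0, Nora:0, Oskar:0, Veda:1/2, Wes:20, Zane:0.
Leo has the largest value, 22, making it the main broker — the node through which the most shortest paths run.

Leo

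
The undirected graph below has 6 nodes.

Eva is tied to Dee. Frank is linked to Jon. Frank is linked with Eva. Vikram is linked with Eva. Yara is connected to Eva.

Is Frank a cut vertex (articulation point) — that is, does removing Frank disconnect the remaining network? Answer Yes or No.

Removing Frank leaves {Dee, Eva, Vikram, and Yara} with no path to {Jon}, so the network splits into 2 components. Frank is a cut vertex.

Yes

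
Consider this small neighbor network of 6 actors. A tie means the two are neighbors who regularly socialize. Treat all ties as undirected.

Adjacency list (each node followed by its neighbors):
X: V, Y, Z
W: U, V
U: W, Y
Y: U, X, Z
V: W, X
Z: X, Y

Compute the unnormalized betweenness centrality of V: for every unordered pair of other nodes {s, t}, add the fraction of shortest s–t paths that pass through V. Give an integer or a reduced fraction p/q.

3/2

Pairs whose geodesics pass through V — X–W: 1; Z–W: 1/2.
All other pairs contribute 0.
Summing the contributions gives betweenness(V) = 3/2.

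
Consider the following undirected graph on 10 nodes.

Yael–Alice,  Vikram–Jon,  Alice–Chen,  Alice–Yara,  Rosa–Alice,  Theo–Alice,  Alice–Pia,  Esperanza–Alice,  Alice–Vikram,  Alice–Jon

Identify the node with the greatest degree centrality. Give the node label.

Degrees — Alice:9, Chen:1, Esperanza:1, Jon:2, Pia:1, Rosa:1, Theo:1, Vikram:2, Yael:1, Yara:1.
The maximum is 9, attained only by Alice.

Alice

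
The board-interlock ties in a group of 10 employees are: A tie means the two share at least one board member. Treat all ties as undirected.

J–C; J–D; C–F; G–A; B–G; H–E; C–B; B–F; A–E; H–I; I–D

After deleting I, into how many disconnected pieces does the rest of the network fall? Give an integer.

I's neighbors (D and H) remain reachable from one another through other ties, so the rest of the network stays in one piece.

1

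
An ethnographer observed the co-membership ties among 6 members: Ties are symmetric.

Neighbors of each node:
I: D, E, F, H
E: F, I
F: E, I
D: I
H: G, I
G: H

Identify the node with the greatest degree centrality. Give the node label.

I

Degrees — D:1, E:2, F:2, G:1, H:2, I:4.
The maximum is 4, attained only by I.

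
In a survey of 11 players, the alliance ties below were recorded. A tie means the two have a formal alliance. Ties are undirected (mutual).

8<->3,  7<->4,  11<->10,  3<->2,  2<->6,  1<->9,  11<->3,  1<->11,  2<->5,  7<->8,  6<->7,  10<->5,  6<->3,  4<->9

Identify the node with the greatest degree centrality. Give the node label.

Degrees — 1:2, 2:3, 3:4, 4:2, 5:2, 6:3, 7:3, 8:2, 9:2, 10:2, 11:3.
The maximum is 4, attained only by 3.

3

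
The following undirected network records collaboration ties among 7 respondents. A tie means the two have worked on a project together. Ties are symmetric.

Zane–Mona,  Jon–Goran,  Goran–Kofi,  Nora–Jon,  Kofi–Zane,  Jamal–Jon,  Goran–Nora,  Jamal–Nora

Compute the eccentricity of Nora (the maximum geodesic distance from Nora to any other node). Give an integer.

4

Distances from Nora: Goran:1, Jamal:1, Jon:1, Kofi:2, Mona:4, Zane:3.
The largest is 4 (to Mona), so the eccentricity of Nora is 4.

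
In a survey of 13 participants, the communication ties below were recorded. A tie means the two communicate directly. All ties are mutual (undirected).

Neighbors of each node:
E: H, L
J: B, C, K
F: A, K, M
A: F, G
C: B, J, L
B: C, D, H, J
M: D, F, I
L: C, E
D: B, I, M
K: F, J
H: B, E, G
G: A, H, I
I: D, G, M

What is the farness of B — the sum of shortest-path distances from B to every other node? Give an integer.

22

Distances from B: A:3, C:1, D:1, E:2, F:3, G:2, H:1, I:2, J:1, K:2, L:2, M:2.
Sum = 3 + 1 + 1 + 2 + 3 + 2 + 1 + 2 + 1 + 2 + 2 + 2 = 22.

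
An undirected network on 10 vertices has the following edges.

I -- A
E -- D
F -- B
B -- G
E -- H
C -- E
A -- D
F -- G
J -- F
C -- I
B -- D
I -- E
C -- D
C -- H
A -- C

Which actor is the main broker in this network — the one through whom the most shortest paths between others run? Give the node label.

D

Unnormalized betweenness of each node: A:5/3, B:18, C:6, D:61/3, E:14/3, F:8, G:0, H:0, I:1/3, J:0.
D has the largest value, 61/3, making it the main broker — the node through which the most shortest paths run.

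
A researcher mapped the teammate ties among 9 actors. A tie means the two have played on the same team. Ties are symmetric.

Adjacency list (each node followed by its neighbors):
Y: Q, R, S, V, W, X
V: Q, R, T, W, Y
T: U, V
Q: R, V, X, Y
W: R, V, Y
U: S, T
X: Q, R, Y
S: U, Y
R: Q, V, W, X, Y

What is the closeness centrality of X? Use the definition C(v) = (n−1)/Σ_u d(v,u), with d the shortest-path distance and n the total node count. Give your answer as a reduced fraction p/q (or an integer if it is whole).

Distances from X: Q:1, R:1, S:2, T:3, U:3, V:2, W:2, Y:1. Sum = 15.
n = 9, so closeness = 8/15.

8/15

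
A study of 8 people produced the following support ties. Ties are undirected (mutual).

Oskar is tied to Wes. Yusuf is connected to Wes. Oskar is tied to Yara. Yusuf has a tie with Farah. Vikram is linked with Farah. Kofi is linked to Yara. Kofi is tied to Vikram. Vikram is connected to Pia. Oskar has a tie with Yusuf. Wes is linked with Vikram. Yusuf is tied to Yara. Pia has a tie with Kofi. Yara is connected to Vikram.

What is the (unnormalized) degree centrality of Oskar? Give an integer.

3

Oskar is directly tied to Wes, Yara, and Yusuf. That is 3 neighbors, so the degree of Oskar is 3.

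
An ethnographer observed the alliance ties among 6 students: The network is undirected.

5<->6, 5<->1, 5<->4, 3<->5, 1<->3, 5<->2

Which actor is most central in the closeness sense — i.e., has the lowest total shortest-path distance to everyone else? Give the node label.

Farness (sum of distances to all others) for each node — 1:8, 2:9, 3:8, 4:9, 5:5, 6:9.
The smallest farness is 5, for 5, so 5 has the highest closeness.

5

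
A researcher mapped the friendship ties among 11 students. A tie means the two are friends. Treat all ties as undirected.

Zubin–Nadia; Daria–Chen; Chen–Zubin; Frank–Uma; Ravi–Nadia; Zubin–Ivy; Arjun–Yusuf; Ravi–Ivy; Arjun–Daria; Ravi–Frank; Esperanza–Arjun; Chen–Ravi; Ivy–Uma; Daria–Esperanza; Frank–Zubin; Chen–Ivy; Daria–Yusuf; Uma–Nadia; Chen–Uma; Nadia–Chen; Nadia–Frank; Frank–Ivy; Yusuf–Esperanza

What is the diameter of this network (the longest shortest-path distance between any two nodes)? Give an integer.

4

Eccentricity of each node (its greatest distance to any other): Arjun:4, Chen:2, Daria:3, Esperanza:4, Frank:4, Ivy:3, Nadia:3, Ravi:3, Uma:3, Yusuf:4, Zubin:3.
The maximum eccentricity is 4, realized for instance by the pair Frank–Arjun via Frank – Uma – Chen – Daria – Arjun. So the diameter is 4.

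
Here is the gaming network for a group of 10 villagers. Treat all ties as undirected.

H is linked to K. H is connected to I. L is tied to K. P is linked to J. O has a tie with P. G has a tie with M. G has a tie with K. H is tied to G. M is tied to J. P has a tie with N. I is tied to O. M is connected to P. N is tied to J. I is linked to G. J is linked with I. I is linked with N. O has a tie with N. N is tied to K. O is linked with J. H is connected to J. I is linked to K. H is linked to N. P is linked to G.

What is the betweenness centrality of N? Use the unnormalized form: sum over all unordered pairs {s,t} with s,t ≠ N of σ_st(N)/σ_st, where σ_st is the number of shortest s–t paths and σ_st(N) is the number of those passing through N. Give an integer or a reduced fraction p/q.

43/12

Pairs whose geodesics pass through N — P–K: 1/2; P–H: 1/3; P–L: 1/2; P–I: 1/4; K–O: 1/2; K–J: 1/3; H–O: 1/3; L–O: 1/2; L–J: 1/3.
All other pairs contribute 0.
Summing the contributions gives betweenness(N) = 43/12.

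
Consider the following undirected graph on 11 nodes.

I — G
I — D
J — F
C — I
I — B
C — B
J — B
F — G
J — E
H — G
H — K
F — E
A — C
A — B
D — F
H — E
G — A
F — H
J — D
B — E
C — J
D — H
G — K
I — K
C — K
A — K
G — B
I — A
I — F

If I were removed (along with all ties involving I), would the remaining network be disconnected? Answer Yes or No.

No

Even without I, every remaining node can still reach every other (the residual graph is connected), so I is not a cut vertex.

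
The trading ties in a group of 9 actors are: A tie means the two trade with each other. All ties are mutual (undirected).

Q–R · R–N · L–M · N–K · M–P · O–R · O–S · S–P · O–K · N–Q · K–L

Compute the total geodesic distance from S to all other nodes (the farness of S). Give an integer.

Distances from S: K:2, L:3, M:2, N:3, O:1, P:1, Q:3, R:2.
Sum = 2 + 3 + 2 + 3 + 1 + 1 + 3 + 2 = 17.

17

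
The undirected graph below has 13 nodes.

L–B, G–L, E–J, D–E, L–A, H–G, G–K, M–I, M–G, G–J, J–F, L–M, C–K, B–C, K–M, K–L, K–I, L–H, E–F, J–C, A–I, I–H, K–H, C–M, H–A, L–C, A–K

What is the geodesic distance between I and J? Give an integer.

One shortest route is I – M – C – J, which uses 3 edges, and at distance 2 from I we only reach {C, G, L}, which does not include J. So d(I,J) = 3.

3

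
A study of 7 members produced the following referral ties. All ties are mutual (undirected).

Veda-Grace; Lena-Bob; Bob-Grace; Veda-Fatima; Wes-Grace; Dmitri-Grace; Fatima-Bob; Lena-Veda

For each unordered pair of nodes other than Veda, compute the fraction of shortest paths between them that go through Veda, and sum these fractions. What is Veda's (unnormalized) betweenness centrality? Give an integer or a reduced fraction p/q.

Pairs whose geodesics pass through Veda — Wes–Lena: 1/2; Wes–Fatima: 1/2; Lena–Grace: 1/2; Lena–Dmitri: 1/2; Lena–Fatima: 1/2; Grace–Fatima: 1/2; Dmitri–Fatima: 1/2.
All other pairs contribute 0.
Summing the contributions gives betweenness(Veda) = 7/2.

7/2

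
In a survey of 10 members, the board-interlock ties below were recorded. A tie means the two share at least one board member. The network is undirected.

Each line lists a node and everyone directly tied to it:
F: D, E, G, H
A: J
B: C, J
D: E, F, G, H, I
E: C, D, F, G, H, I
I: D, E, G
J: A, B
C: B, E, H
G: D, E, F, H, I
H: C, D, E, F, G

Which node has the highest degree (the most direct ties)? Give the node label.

Degrees — A:1, B:2, C:3, D:5, E:6, F:4, G:5, H:5, I:3, J:2.
The maximum is 6, attained only by E.

E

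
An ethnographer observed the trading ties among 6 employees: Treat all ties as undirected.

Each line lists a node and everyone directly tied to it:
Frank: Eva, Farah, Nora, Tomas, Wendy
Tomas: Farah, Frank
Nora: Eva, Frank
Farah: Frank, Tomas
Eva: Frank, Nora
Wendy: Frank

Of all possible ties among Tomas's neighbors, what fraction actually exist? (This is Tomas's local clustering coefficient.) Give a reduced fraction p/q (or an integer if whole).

Tomas's neighbors: Farah and Frank (k = 2).
Possible neighbor pairs: C(2,2) = 1. Edges among them: Farah–Frank → e = 1.
Clustering(Tomas) = 1/1.

1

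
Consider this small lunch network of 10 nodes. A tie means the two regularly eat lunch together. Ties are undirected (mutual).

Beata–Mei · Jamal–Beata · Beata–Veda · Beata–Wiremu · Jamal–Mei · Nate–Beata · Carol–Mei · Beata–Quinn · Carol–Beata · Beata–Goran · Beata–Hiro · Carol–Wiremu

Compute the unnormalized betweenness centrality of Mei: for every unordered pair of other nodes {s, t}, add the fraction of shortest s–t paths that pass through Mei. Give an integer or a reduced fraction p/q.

Pairs whose geodesics pass through Mei — Jamal–Carol: 1/2.
All other pairs contribute 0.
Summing the contributions gives betweenness(Mei) = 1/2.

1/2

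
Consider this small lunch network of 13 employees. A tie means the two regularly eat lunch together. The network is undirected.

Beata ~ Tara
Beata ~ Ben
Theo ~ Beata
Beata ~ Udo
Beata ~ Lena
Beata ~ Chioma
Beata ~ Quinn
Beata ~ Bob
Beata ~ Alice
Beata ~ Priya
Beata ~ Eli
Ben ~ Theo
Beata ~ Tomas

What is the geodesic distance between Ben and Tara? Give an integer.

One shortest route is Ben – Beata – Tara, which uses 2 edges, and Ben and Tara are not directly tied, so nothing shorter exists. So d(Ben,Tara) = 2.

2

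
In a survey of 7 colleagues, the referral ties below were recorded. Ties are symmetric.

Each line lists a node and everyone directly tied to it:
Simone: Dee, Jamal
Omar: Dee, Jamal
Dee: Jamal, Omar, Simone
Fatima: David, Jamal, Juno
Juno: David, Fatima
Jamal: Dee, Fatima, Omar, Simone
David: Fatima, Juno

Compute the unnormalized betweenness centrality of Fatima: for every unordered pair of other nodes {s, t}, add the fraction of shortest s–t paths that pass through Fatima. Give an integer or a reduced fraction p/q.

Pairs whose geodesics pass through Fatima — Omar–Juno: 1; Omar–David: 1; Dee–Juno: 1; Dee–David: 1; Simone–Juno: 1; Simone–David: 1; Jamal–Juno: 1; Jamal–David: 1.
All other pairs contribute 0.
Summing the contributions gives betweenness(Fatima) = 8.

8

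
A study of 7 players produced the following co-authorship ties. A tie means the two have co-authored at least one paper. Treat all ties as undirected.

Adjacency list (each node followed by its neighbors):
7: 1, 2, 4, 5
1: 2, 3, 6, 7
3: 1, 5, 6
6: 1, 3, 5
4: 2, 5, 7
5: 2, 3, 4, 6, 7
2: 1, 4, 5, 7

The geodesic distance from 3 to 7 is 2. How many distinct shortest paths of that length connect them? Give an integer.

The shortest distance is 2. The length-2 paths are: 3–5–7; 3–1–7.
That gives 2 distinct shortest paths.

2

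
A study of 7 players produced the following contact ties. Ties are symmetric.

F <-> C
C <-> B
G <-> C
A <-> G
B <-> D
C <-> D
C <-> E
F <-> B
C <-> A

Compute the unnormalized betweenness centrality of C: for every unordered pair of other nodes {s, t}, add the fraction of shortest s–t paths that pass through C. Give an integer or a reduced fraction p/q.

23/2

Pairs whose geodesics pass through C — B–E: 1; B–G: 1; B–A: 1; E–G: 1; E–F: 1; E–D: 1; E–A: 1; G–F: 1; G–D: 1; F–D: 1/2; F–A: 1; D–A: 1.
All other pairs contribute 0.
Summing the contributions gives betweenness(C) = 23/2.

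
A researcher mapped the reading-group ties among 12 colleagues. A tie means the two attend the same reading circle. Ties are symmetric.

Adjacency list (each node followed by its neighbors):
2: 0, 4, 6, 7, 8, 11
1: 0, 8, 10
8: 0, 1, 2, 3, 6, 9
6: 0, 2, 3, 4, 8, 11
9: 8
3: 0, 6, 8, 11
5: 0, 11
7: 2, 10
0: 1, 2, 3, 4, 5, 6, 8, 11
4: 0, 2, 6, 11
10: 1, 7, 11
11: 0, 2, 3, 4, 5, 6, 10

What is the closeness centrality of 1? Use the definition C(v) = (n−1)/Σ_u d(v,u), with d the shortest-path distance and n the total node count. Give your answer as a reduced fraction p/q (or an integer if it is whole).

Distances from 1: 0:1, 2:2, 3:2, 4:2, 5:2, 6:2, 7:2, 8:1, 9:2, 10:1, 11:2. Sum = 19.
n = 12, so closeness = 11/19.

11/19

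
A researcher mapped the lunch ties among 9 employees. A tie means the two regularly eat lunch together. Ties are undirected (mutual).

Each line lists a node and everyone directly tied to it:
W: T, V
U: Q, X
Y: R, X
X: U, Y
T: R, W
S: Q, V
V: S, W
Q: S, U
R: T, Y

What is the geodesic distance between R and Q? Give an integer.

4

One shortest route is R – Y – X – U – Q, which uses 4 edges, and at distance 3 from R we only reach {U, V}, which does not include Q. So d(R,Q) = 4.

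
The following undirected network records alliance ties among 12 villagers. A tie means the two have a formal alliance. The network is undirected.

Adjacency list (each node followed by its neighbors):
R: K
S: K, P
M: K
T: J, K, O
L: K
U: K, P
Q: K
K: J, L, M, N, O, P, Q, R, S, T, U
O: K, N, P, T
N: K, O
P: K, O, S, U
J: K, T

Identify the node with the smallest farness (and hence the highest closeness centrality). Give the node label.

K

Farness (sum of distances to all others) for each node — J:20, K:11, L:21, M:21, N:20, O:18, P:18, Q:21, R:21, S:20, T:19, U:20.
The smallest farness is 11, for K, so K has the highest closeness.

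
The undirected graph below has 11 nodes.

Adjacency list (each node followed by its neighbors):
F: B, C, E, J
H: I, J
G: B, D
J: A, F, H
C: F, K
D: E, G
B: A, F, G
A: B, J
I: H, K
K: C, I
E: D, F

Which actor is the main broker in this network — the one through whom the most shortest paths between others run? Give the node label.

Unnormalized betweenness of each node: A:8/3, B:59/6, C:25/3, D:1, E:6, F:23, G:2, H:17/3, I:7/3, J:25/2, K:11/3.
F has the largest value, 23, making it the main broker — the node through which the most shortest paths run.

F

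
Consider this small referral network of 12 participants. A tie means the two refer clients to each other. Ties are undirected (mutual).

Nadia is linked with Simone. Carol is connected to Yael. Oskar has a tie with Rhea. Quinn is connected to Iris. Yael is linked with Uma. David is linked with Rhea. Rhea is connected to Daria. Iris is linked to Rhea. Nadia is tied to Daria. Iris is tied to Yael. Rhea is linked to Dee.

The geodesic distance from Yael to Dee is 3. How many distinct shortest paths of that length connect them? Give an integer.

1

The shortest distance is 3, and the only length-3 path is Yael–Iris–Rhea–Dee. So there is exactly 1 shortest path.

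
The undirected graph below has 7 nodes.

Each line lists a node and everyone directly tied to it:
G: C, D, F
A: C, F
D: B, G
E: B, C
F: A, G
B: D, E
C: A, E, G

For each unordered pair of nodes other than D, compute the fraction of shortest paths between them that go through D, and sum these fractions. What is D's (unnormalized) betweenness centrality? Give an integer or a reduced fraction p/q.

2

Pairs whose geodesics pass through D — F–B: 1; G–B: 1.
All other pairs contribute 0.
Summing the contributions gives betweenness(D) = 2.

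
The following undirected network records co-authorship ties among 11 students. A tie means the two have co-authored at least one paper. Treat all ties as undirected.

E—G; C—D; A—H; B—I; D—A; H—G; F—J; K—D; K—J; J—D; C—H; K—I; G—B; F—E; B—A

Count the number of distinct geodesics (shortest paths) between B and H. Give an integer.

2

The shortest distance is 2. The length-2 paths are: B–A–H; B–G–H.
That gives 2 distinct shortest paths.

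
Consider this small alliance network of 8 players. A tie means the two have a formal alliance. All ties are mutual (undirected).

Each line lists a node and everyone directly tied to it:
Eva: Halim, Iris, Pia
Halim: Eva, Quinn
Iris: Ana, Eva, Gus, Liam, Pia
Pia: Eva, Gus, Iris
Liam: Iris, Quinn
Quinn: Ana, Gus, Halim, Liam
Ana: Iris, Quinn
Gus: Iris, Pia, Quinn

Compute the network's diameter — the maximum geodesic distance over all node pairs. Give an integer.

2

Eccentricity of each node (its greatest distance to any other): Ana:2, Eva:2, Gus:2, Halim:2, Iris:2, Liam:2, Pia:2, Quinn:2.
The maximum eccentricity is 2, realized for instance by the pair Iris–Quinn via Iris – Liam – Quinn. So the diameter is 2.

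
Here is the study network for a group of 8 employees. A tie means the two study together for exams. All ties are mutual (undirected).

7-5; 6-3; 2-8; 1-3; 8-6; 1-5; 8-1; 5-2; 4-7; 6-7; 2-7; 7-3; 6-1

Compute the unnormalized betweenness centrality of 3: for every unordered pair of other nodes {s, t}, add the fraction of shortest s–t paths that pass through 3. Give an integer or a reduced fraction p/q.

Pairs whose geodesics pass through 3 — 7–1: 1/3; 1–4: 1/3.
All other pairs contribute 0.
Summing the contributions gives betweenness(3) = 2/3.

2/3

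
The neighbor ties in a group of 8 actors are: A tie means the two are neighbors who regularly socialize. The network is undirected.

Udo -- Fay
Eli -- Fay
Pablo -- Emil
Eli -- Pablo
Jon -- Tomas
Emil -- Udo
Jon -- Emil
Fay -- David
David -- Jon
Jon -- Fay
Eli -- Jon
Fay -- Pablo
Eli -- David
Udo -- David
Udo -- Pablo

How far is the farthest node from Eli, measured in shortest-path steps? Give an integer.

Distances from Eli: David:1, Emil:2, Fay:1, Jon:1, Pablo:1, Tomas:2, Udo:2.
The largest is 2 (to Udo, Emil, and Tomas), so the eccentricity of Eli is 2.

2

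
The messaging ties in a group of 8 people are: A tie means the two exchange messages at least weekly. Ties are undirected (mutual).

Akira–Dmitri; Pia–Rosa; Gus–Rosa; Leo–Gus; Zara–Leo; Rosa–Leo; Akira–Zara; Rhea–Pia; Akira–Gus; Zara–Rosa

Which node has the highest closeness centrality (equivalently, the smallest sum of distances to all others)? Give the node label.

Rosa

Farness (sum of distances to all others) for each node — Akira:14, Dmitri:20, Gus:12, Leo:13, Pia:15, Rhea:21, Rosa:11, Zara:12.
The smallest farness is 11, for Rosa, so Rosa has the highest closeness.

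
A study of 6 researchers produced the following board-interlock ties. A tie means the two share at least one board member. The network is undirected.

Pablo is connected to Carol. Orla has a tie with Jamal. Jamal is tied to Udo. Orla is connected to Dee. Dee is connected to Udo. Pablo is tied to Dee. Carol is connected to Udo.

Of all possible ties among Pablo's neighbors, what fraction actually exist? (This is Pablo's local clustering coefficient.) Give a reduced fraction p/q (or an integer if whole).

0

Pablo's neighbors: Carol and Dee (k = 2).
Possible neighbor pairs: C(2,2) = 1. Edges among them: none → e = 0.
Clustering(Pablo) = 0/1.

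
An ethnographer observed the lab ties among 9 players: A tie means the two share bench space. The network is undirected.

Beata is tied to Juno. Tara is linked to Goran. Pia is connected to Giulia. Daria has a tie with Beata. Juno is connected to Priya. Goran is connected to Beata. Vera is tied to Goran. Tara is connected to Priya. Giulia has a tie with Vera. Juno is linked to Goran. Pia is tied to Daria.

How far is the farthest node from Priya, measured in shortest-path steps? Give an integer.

Distances from Priya: Beata:2, Daria:3, Giulia:4, Goran:2, Juno:1, Pia:4, Tara:1, Vera:3.
The largest is 4 (to Pia and Giulia), so the eccentricity of Priya is 4.

4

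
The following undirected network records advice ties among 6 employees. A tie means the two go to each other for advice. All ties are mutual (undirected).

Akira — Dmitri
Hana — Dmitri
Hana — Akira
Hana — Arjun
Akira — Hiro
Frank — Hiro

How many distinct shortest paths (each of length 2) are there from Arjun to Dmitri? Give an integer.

The shortest distance is 2, and the only length-2 path is Arjun–Hana–Dmitri. So there is exactly 1 shortest path.

1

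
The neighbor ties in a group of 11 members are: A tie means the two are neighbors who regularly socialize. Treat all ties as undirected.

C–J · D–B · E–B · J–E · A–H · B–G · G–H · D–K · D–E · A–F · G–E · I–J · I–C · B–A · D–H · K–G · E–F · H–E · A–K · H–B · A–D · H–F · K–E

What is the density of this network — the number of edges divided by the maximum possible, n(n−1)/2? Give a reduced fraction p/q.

23/55

There are 23 edges and 11 nodes, so the maximum possible is C(11,2) = 55.
Density = 23/55.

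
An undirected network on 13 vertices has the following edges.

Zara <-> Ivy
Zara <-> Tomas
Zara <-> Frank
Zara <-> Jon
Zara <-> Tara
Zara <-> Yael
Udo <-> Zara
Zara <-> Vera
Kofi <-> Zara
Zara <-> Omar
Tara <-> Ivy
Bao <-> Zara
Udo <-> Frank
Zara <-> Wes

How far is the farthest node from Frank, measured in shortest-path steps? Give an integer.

2

Distances from Frank: Bao:2, Ivy:2, Jon:2, Kofi:2, Omar:2, Tara:2, Tomas:2, Udo:1, Vera:2, Wes:2, Yael:2, Zara:1.
The largest is 2 (to Ivy, Jon, Tara, Bao, Yael, Vera, Omar, Wes, Kofi, and Tomas), so the eccentricity of Frank is 2.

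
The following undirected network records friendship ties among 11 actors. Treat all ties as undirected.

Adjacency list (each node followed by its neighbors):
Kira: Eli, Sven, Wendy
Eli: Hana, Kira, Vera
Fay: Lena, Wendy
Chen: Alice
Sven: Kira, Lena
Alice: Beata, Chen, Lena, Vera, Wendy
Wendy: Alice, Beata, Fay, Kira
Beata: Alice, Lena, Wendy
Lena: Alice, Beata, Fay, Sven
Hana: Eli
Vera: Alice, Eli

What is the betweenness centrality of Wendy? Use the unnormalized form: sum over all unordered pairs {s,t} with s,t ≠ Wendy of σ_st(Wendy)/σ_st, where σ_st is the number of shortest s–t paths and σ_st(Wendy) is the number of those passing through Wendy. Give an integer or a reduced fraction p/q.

9

Pairs whose geodesics pass through Wendy — Hana–Fay: 1; Hana–Beata: 1/2; Alice–Fay: 1/2; Alice–Kira: 1; Chen–Fay: 1/2; Chen–Kira: 1; Fay–Beata: 1/2; Fay–Vera: 1/2; Fay–Kira: 1; Fay–Eli: 1; Beata–Kira: 1; Beata–Eli: 1/2.
All other pairs contribute 0.
Summing the contributions gives betweenness(Wendy) = 9.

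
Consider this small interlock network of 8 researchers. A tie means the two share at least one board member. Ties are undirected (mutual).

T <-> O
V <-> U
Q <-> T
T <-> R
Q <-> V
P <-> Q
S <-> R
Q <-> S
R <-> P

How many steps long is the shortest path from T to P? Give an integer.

One shortest route is T – Q – P, which uses 2 edges, and T and P are not directly tied, so nothing shorter exists. So d(T,P) = 2.

2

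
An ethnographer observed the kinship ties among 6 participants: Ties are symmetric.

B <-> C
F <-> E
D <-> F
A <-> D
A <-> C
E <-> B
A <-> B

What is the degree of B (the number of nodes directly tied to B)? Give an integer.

3

B is directly tied to A, C, and E. That is 3 neighbors, so the degree of B is 3.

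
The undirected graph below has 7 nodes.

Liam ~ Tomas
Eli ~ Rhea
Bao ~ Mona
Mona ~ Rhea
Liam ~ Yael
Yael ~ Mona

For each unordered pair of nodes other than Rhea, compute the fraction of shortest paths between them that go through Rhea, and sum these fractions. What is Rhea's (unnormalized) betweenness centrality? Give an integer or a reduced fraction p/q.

Pairs whose geodesics pass through Rhea — Tomas–Eli: 1; Bao–Eli: 1; Eli–Yael: 1; Eli–Mona: 1; Eli–Liam: 1.
All other pairs contribute 0.
Summing the contributions gives betweenness(Rhea) = 5.

5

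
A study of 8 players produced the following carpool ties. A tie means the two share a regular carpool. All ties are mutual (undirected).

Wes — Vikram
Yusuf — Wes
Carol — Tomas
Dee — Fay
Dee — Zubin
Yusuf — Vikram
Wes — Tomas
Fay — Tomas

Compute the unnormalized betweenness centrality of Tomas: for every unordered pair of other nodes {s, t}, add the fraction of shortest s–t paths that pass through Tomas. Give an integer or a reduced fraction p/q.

15

Pairs whose geodesics pass through Tomas — Dee–Vikram: 1; Dee–Wes: 1; Dee–Carol: 1; Dee–Yusuf: 1; Fay–Vikram: 1; Fay–Wes: 1; Fay–Carol: 1; Fay–Yusuf: 1; Vikram–Zubin: 1; Vikram–Carol: 1; Zubin–Wes: 1; Zubin–Carol: 1; Zubin–Yusuf: 1; Wes–Carol: 1 … (+1 more pairs).
All other pairs contribute 0.
Summing the contributions gives betweenness(Tomas) = 15.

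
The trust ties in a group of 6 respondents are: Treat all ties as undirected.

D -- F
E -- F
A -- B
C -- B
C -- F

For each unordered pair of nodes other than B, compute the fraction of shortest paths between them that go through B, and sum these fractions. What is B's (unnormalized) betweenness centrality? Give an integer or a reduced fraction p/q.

4

Pairs whose geodesics pass through B — A–C: 1; A–D: 1; A–F: 1; A–E: 1.
All other pairs contribute 0.
Summing the contributions gives betweenness(B) = 4.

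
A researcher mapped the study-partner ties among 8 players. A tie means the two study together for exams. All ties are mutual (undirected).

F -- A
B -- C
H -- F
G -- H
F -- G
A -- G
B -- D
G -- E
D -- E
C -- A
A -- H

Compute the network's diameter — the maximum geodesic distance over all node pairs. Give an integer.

3

Eccentricity of each node (its greatest distance to any other): A:3, B:3, C:3, D:3, E:3, F:3, G:3, H:3.
The maximum eccentricity is 3, realized for instance by the pair G–B via G – A – C – B. So the diameter is 3.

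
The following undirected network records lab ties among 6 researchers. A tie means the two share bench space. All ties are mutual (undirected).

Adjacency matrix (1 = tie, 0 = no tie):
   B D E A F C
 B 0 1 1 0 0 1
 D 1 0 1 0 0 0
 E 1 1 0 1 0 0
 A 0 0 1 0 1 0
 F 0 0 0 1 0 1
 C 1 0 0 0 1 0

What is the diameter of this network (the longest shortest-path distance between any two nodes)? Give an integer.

3

Eccentricity of each node (its greatest distance to any other): A:2, B:2, C:2, D:3, E:2, F:3.
The maximum eccentricity is 3, realized for instance by the pair D–F via D – E – A – F. So the diameter is 3.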